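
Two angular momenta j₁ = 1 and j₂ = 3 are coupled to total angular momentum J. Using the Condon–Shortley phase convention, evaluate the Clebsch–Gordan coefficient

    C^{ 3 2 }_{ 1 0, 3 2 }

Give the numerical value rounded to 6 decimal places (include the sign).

-0.577350

triangle: 1!*1!*5!/8! = 120/40320
(j±m)!: 1!*1!*5!*1!*5!*1! = 14400
prefactor² = (2J+1)*Δ*N² = 300
  k=0: +1/(0!*1!*1!*5!*0!*0!) = 1/120
  k=1: −1/(1!*0!*0!*4!*1!*1!) = -1/24
Σ = -1/30  ⇒  CG² = 300*(-1/30)² = 1/3
CG = −√(1/3) = -0.577350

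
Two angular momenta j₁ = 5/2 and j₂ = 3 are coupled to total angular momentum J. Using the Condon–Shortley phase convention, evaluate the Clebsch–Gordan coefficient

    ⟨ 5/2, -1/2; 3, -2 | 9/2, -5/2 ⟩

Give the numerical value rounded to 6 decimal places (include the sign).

triangle: 1!×4!×5!/11! = 2880/39916800
(j±m)!: 2!×3!×1!×5!×2!×7! = 14515200
prefactor² = (2J+1)×Δ×N² = 115200/11
  k=0: +1/(0!×1!×3!×1!×1!×4!) = 1/144
  k=1: −1/(1!×0!×2!×0!×2!×5!) = -1/480
Σ = 7/1440  ⇒  CG² = 115200/11×7/1440² = 49/198
CG = +√(49/198) = +0.497468

+0.497468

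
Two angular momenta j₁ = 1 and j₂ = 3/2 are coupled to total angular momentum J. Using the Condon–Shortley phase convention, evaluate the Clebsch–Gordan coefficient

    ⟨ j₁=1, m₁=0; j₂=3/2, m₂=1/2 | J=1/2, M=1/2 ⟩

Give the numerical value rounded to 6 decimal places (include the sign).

-0.577350  (= −√(1/3))

j₁+j₂−J=2  J+j₁−j₂=0  J−j₁+j₂=1  j₁+j₂+J+1=4
(j₁±m₁, j₂±m₂, J±M) = (1,1,2,1,1,0)
P² = 1/3
sum k=1..1:
  [1] −1/1 = -1
S = -1
C² = P²·S² = 1/3 ; C = -0.577350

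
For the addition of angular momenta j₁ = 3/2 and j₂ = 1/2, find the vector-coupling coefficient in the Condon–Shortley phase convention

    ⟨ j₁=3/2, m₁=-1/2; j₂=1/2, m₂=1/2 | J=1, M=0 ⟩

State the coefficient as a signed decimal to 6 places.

triangle: 1!*2!*0!/4! = 2/24
(j±m)!: 1!*2!*1!*0!*1!*1! = 2
prefactor² = (2J+1)*Δ*N² = 1/2
  k=1: −1/(1!*0!*1!*0!*1!*0!) = -1
Σ = -1  ⇒  CG² = 1/2*(-1)² = 1/2
CG = −√(1/2) = -0.707107

−√(1/2) ≈ -0.707107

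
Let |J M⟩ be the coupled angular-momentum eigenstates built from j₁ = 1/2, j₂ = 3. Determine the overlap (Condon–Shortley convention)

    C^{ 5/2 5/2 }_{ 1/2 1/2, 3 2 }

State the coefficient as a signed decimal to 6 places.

+0.377964  (= +√(1/7))

√[6·1!0!5!/7! · 1!0!5!1!5!0!] = √(14400/7)
  +(−1)^0/∏(0,1,0,5,0,0)! = 1/120  (running 1/120)
⟨..|..⟩ = √(14400/7)·(1/120) = +0.377964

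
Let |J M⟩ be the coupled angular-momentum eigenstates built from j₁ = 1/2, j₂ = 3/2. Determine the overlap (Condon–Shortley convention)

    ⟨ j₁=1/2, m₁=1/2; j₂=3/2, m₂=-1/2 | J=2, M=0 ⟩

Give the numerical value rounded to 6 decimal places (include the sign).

triangle: 0!·1!·3!/5! = 6/120
(j±m)!: 1!·0!·1!·2!·2!·2! = 8
prefactor² = (2J+1)·Δ·N² = 2
  k=0: +1/(0!·0!·0!·1!·1!·2!) = 1/2
Σ = 1/2  ⇒  CG² = 2·1/2² = 1/2
CG = +√(1/2) = +0.707107

+√(1/2) ≈ +0.707107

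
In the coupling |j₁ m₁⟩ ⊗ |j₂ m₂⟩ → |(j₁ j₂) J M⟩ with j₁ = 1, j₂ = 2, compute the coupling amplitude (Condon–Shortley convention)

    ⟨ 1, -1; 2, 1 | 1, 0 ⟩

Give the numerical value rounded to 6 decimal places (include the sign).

√[3·2!0!2!/5! · 0!2!3!1!1!1!] = √(6/5)
  +(−1)^2/∏(2,0,0,1,0,1)! = 1/2  (running 1/2)
⟨..|..⟩ = √(6/5)·(1/2) = +0.547723

+√(3/10) ≈ +0.547723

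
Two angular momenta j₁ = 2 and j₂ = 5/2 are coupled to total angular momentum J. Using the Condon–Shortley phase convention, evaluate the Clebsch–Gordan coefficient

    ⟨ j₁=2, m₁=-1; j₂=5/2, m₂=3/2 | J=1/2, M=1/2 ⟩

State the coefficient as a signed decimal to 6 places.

−√(4/15) = -0.516398

√[2·4!0!1!/6! · 1!3!4!1!1!0!] = √(48/5)
  +(−1)^3/∏(3,1,0,1,0,0)! = -1/6  (running -1/6)
⟨..|..⟩ = √(48/5)·(-1/6) = -0.516398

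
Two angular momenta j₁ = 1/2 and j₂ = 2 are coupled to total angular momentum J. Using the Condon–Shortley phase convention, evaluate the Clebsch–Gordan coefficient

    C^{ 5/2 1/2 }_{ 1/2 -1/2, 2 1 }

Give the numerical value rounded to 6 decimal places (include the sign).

triangle: 0!×1!×4!/6! = 24/720
(j±m)!: 0!×1!×3!×1!×3!×2! = 72
prefactor² = (2J+1)×Δ×N² = 72/5
  k=0: +1/(0!×0!×1!×3!×0!×1!) = 1/6
Σ = 1/6  ⇒  CG² = 72/5×1/6² = 2/5
CG = +√(2/5) = +0.632456

+0.632456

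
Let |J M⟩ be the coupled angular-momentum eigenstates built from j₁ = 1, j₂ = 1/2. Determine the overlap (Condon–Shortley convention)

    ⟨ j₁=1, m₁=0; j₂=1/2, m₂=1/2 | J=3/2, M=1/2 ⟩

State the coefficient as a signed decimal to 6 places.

+√(2/3) = +0.816497

j₁+j₂−J=0  J+j₁−j₂=2  J−j₁+j₂=1  j₁+j₂+J+1=4
(j₁±m₁, j₂±m₂, J±M) = (1,1,1,0,2,1)
P² = 2/3
sum k=0..0:
  [0] +1/1 = 1
S = 1
C² = P²·S² = 2/3 ; C = +0.816497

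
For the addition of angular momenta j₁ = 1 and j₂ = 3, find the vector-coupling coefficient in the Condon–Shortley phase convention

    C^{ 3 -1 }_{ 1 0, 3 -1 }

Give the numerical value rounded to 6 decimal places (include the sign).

j₁+j₂−J=1  J+j₁−j₂=1  J−j₁+j₂=5  j₁+j₂+J+1=8
(j₁±m₁, j₂±m₂, J±M) = (1,1,2,4,2,4)
P² = 48
sum k=0..1:
  [0] +1/12 = 1/12
  [1] −1/24 = -1/24
S = 1/24
C² = P²·S² = 1/12 ; C = +0.288675

+0.288675  (= +√(1/12))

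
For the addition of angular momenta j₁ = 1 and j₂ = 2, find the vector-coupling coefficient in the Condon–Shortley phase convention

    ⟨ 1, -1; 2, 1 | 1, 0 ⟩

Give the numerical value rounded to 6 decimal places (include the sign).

j₁+j₂−J=2  J+j₁−j₂=0  J−j₁+j₂=2  j₁+j₂+J+1=5
(j₁±m₁, j₂±m₂, J±M) = (0,2,3,1,1,1)
P² = 6/5
sum k=2..2:
  [2] +1/2 = 1/2
S = 1/2
C² = P²·S² = 3/10 ; C = +0.547723

+0.547723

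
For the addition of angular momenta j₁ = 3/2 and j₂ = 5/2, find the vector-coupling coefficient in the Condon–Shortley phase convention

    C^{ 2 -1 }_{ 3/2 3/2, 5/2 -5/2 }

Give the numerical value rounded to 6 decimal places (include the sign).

+√(5/14) = +0.597614

√[5·2!1!3!/7! · 3!0!0!5!1!3!] = √(360/7)
  +(−1)^0/∏(0,2,0,0,1,3)! = 1/12  (running 1/12)
⟨..|..⟩ = √(360/7)·(1/12) = +0.597614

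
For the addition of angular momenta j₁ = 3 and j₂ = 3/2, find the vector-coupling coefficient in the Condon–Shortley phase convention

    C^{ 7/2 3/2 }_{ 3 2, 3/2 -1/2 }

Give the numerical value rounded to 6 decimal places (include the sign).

+0.654654

triangle: 1!·5!·2!/9! = 240/362880
(j±m)!: 5!·1!·1!·2!·5!·2! = 57600
prefactor² = (2J+1)·Δ·N² = 6400/21
  k=0: +1/(0!·1!·1!·1!·4!·1!) = 1/24
  k=1: −1/(1!·0!·0!·0!·5!·2!) = -1/240
Σ = 3/80  ⇒  CG² = 6400/21·3/80² = 3/7
CG = +√(3/7) = +0.654654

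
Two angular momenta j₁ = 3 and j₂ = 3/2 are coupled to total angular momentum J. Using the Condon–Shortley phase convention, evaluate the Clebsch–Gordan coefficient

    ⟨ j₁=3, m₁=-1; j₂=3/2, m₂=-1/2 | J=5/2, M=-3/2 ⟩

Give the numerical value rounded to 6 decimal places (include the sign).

triangle: 2!·4!·1!/8! = 48/40320
(j±m)!: 2!·4!·1!·2!·1!·4! = 2304
prefactor² = (2J+1)·Δ·N² = 576/35
  k=0: +1/(0!·2!·4!·1!·0!·0!) = 1/48
  k=1: −1/(1!·1!·3!·0!·1!·1!) = -1/6
Σ = -7/48  ⇒  CG² = 576/35·(-7/48)² = 7/20
CG = −√(7/20) = -0.591608

-0.591608  (= −√(7/20))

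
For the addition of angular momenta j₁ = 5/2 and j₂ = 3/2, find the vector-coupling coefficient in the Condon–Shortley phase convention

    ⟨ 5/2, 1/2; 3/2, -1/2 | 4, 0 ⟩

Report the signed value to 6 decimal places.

+√(3/7) = +0.654654

√[9·0!5!3!/9! · 3!2!1!2!4!4!] = √(1728/7)
  +(−1)^0/∏(0,0,2,1,3,2)! = 1/24  (running 1/24)
⟨..|..⟩ = √(1728/7)·(1/24) = +0.654654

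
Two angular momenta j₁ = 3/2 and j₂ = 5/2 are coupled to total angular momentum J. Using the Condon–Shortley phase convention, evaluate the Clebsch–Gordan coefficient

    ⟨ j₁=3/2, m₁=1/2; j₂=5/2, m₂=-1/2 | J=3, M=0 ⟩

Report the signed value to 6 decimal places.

+√(1/5) = +0.447214

triangle: 1!×2!×4!/8! = 48/40320
(j±m)!: 2!×1!×2!×3!×3!×3! = 864
prefactor² = (2J+1)×Δ×N² = 36/5
  k=0: +1/(0!×1!×1!×2!×1!×2!) = 1/4
  k=1: −1/(1!×0!×0!×1!×2!×3!) = -1/12
Σ = 1/6  ⇒  CG² = 36/5×1/6² = 1/5
CG = +√(1/5) = +0.447214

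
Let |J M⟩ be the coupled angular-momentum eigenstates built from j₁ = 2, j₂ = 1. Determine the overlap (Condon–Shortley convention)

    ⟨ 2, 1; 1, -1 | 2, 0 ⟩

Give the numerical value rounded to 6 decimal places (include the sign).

+√(1/2) ≈ +0.707107

√[5·1!3!1!/6! · 3!1!0!2!2!2!] = √(2)
  +(−1)^0/∏(0,1,1,0,2,1)! = 1/2  (running 1/2)
⟨..|..⟩ = √(2)·(1/2) = +0.707107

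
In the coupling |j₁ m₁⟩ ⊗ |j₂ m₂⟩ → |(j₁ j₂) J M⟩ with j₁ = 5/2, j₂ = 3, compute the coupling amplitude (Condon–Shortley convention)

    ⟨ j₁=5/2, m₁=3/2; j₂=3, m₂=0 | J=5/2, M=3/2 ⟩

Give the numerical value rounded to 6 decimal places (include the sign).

triangle: 3!*2!*3!/9! = 72/362880
(j±m)!: 4!*1!*3!*3!*4!*1! = 20736
prefactor² = (2J+1)*Δ*N² = 864/35
  k=0: +1/(0!*3!*1!*3!*1!*0!) = 1/36
  k=1: −1/(1!*2!*0!*2!*2!*1!) = -1/8
Σ = -7/72  ⇒  CG² = 864/35*(-7/72)² = 7/30
CG = −√(7/30) = -0.483046

-0.483046  (= −√(7/30))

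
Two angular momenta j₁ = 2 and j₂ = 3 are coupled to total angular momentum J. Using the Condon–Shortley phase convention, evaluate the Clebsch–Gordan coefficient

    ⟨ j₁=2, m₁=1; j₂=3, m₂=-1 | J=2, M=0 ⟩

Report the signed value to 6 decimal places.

triangle: 3!×1!×3!/8! = 36/40320
(j±m)!: 3!×1!×2!×4!×2!×2! = 1152
prefactor² = (2J+1)×Δ×N² = 36/7
  k=0: +1/(0!×3!×1!×2!×0!×1!) = 1/12
  k=1: −1/(1!×2!×0!×1!×1!×2!) = -1/4
Σ = -1/6  ⇒  CG² = 36/7×(-1/6)² = 1/7
CG = −√(1/7) = -0.377964

−√(1/7) = -0.377964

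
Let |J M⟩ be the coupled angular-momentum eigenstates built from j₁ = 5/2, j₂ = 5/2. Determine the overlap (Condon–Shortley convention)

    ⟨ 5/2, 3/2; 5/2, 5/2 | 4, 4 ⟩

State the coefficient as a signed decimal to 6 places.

j₁+j₂−J=1  J+j₁−j₂=4  J−j₁+j₂=4  j₁+j₂+J+1=10
(j₁±m₁, j₂±m₂, J±M) = (4,1,5,0,8,0)
P² = 165888
sum k=1..1:
  [1] −1/576 = -1/576
S = -1/576
C² = P²·S² = 1/2 ; C = -0.707107

-0.707107  (= −√(1/2))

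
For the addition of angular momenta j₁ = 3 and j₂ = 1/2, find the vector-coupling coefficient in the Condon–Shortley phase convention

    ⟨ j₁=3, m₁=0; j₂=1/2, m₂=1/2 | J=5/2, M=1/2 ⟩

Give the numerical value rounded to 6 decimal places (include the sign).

triangle: 1!·5!·0!/7! = 120/5040
(j±m)!: 3!·3!·1!·0!·3!·2! = 432
prefactor² = (2J+1)·Δ·N² = 432/7
  k=1: −1/(1!·0!·2!·0!·3!·0!) = -1/12
Σ = -1/12  ⇒  CG² = 432/7·(-1/12)² = 3/7
CG = −√(3/7) = -0.654654

−√(3/7) ≈ -0.654654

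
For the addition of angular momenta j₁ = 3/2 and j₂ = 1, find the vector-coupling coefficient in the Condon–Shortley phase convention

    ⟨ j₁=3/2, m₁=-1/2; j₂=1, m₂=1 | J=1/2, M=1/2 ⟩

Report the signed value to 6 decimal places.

j₁+j₂−J=2  J+j₁−j₂=1  J−j₁+j₂=0  j₁+j₂+J+1=4
(j₁±m₁, j₂±m₂, J±M) = (1,2,2,0,1,0)
P² = 2/3
sum k=2..2:
  [2] +1/2 = 1/2
S = 1/2
C² = P²·S² = 1/6 ; C = +0.408248

+0.408248  (= +√(1/6))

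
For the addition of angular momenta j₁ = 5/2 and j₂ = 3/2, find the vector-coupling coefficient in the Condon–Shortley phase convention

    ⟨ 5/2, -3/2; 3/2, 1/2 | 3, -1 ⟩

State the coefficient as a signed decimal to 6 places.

-0.639010  (= −√(49/120))

√[7·1!4!2!/8! · 1!4!2!1!2!4!] = √(96/5)
  +(−1)^0/∏(0,1,4,2,0,0)! = 1/48  (running 1/48)
  +(−1)^1/∏(1,0,3,1,1,1)! = -1/6  (running -7/48)
⟨..|..⟩ = √(96/5)·(-7/48) = -0.639010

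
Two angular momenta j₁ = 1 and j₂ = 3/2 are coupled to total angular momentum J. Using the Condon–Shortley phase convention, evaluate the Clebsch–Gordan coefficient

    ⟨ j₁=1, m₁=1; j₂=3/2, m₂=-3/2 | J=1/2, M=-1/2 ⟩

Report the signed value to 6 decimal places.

+√(1/2) = +0.707107

triangle: 2!·0!·1!/4! = 2/24
(j±m)!: 2!·0!·0!·3!·0!·1! = 12
prefactor² = (2J+1)·Δ·N² = 2
  k=0: +1/(0!·2!·0!·0!·0!·1!) = 1/2
Σ = 1/2  ⇒  CG² = 2·1/2² = 1/2
CG = +√(1/2) = +0.707107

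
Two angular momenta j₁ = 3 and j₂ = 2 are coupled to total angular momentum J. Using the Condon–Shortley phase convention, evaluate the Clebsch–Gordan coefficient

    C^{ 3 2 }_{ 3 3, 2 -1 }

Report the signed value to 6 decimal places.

j₁+j₂−J=2  J+j₁−j₂=4  J−j₁+j₂=2  j₁+j₂+J+1=9
(j₁±m₁, j₂±m₂, J±M) = (6,0,1,3,5,1)
P² = 960
sum k=0..0:
  [0] +1/48 = 1/48
S = 1/48
C² = P²·S² = 5/12 ; C = +0.645497

+√(5/12) = +0.645497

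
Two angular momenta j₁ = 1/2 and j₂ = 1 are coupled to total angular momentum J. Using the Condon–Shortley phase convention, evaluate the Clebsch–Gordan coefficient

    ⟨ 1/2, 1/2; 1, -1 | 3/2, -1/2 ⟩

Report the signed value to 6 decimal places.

triangle: 0!·1!·2!/4! = 2/24
(j±m)!: 1!·0!·0!·2!·1!·2! = 4
prefactor² = (2J+1)·Δ·N² = 4/3
  k=0: +1/(0!·0!·0!·0!·1!·2!) = 1/2
Σ = 1/2  ⇒  CG² = 4/3·1/2² = 1/3
CG = +√(1/3) = +0.577350

+0.577350  (= +√(1/3))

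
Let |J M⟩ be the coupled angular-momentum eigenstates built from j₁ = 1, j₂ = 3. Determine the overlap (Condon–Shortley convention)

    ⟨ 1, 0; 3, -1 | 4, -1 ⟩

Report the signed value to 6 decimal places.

triangle: 0!×2!×6!/9! = 1440/362880
(j±m)!: 1!×1!×2!×4!×3!×5! = 34560
prefactor² = (2J+1)×Δ×N² = 8640/7
  k=0: +1/(0!×0!×1!×2!×1!×4!) = 1/48
Σ = 1/48  ⇒  CG² = 8640/7×1/48² = 15/28
CG = +√(15/28) = +0.731925

+√(15/28) = +0.731925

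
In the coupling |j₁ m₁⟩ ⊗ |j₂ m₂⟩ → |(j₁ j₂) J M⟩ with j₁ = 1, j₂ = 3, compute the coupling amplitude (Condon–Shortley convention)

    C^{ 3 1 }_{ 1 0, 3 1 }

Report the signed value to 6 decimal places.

−√(1/12) ≈ -0.288675

√[7·1!1!5!/8! · 1!1!4!2!4!2!] = √(48)
  +(−1)^0/∏(0,1,1,4,0,1)! = 1/24  (running 1/24)
  +(−1)^1/∏(1,0,0,3,1,2)! = -1/12  (running -1/24)
⟨..|..⟩ = √(48)·(-1/24) = -0.288675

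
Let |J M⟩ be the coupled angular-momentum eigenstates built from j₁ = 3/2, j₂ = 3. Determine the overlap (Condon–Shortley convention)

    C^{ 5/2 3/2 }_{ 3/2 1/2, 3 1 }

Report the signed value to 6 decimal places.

√[6·2!1!4!/8! · 2!1!4!2!4!1!] = √(576/35)
  +(−1)^0/∏(0,2,1,4,0,0)! = 1/48  (running 1/48)
  +(−1)^1/∏(1,1,0,3,1,1)! = -1/6  (running -7/48)
⟨..|..⟩ = √(576/35)·(-7/48) = -0.591608

−√(7/20) = -0.591608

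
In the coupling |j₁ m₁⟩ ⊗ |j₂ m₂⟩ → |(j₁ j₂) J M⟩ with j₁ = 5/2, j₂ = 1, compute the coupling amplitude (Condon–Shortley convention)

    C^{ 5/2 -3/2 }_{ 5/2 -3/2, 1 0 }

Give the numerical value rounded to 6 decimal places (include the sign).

-0.507093

j₁+j₂−J=1  J+j₁−j₂=4  J−j₁+j₂=1  j₁+j₂+J+1=7
(j₁±m₁, j₂±m₂, J±M) = (1,4,1,1,1,4)
P² = 576/35
sum k=0..1:
  [0] +1/24 = 1/24
  [1] −1/6 = -1/6
S = -1/8
C² = P²·S² = 9/35 ; C = -0.507093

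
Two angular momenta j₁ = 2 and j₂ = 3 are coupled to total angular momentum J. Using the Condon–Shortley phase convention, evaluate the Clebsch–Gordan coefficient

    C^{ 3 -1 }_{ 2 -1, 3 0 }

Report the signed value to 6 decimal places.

√[7·2!2!4!/9! · 1!3!3!3!2!4!] = √(96/5)
  +(−1)^1/∏(1,1,2,2,0,2)! = -1/8  (running -1/8)
  +(−1)^2/∏(2,0,1,1,1,3)! = 1/12  (running -1/24)
⟨..|..⟩ = √(96/5)·(-1/24) = -0.182574

-0.182574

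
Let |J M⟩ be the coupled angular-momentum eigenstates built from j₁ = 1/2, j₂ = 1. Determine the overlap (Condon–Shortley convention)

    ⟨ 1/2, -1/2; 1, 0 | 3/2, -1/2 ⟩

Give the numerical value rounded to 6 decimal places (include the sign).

+0.816497  (= +√(2/3))

√[4·0!1!2!/4! · 0!1!1!1!1!2!] = √(2/3)
  +(−1)^0/∏(0,0,1,1,0,1)! = 1  (running 1)
⟨..|..⟩ = √(2/3)·(1) = +0.816497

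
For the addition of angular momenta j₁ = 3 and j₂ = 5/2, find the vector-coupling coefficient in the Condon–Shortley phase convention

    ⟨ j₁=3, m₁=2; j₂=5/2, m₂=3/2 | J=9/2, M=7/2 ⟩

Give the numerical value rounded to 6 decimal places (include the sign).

+0.100504

j₁+j₂−J=1  J+j₁−j₂=5  J−j₁+j₂=4  j₁+j₂+J+1=11
(j₁±m₁, j₂±m₂, J±M) = (5,1,4,1,8,1)
P² = 921600/11
sum k=0..1:
  [0] +1/576 = 1/576
  [1] −1/720 = -1/720
S = 1/2880
C² = P²·S² = 1/99 ; C = +0.100504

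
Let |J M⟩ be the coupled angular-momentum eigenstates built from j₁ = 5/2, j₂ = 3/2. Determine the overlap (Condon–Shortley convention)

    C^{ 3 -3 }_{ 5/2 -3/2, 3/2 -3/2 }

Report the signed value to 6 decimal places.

+√(3/8) ≈ +0.612372

triangle: 1!·4!·2!/8! = 48/40320
(j±m)!: 1!·4!·0!·3!·0!·6! = 103680
prefactor² = (2J+1)·Δ·N² = 864
  k=0: +1/(0!·1!·4!·0!·0!·2!) = 1/48
Σ = 1/48  ⇒  CG² = 864·1/48² = 3/8
CG = +√(3/8) = +0.612372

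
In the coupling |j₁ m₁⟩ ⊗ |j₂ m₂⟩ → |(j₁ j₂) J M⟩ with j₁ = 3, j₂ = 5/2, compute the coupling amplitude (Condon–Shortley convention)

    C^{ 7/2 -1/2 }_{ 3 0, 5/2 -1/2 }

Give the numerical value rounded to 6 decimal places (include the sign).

triangle: 2!×4!×3!/10! = 288/3628800
(j±m)!: 3!×3!×2!×3!×3!×4! = 62208
prefactor² = (2J+1)×Δ×N² = 6912/175
  k=0: +1/(0!×2!×3!×2!×1!×1!) = 1/24
  k=1: −1/(1!×1!×2!×1!×2!×2!) = -1/8
  k=2: +1/(2!×0!×1!×0!×3!×3!) = 1/72
Σ = -5/72  ⇒  CG² = 6912/175×(-5/72)² = 4/21
CG = −√(4/21) = -0.436436

-0.436436  (= −√(4/21))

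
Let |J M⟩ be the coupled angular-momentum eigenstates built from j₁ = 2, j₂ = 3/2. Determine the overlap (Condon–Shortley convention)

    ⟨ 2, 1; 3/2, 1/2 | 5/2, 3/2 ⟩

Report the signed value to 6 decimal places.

+0.169031  (= +√(1/35))

√[6·1!3!2!/7! · 3!1!2!1!4!1!] = √(144/35)
  +(−1)^0/∏(0,1,1,2,2,0)! = 1/4  (running 1/4)
  +(−1)^1/∏(1,0,0,1,3,1)! = -1/6  (running 1/12)
⟨..|..⟩ = √(144/35)·(1/12) = +0.169031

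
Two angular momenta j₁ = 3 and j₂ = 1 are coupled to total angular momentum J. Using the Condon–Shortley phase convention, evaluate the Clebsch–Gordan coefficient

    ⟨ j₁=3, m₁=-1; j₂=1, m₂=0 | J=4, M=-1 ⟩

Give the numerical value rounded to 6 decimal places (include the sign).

triangle: 0!·6!·2!/9! = 1440/362880
(j±m)!: 2!·4!·1!·1!·3!·5! = 34560
prefactor² = (2J+1)·Δ·N² = 8640/7
  k=0: +1/(0!·0!·4!·1!·2!·1!) = 1/48
Σ = 1/48  ⇒  CG² = 8640/7·1/48² = 15/28
CG = +√(15/28) = +0.731925

+√(15/28) ≈ +0.731925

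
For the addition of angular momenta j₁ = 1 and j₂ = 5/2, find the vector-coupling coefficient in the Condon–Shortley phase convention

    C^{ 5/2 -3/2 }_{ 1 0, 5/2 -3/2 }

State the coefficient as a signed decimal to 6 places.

triangle: 1!*1!*4!/7! = 24/5040
(j±m)!: 1!*1!*1!*4!*1!*4! = 576
prefactor² = (2J+1)*Δ*N² = 576/35
  k=0: +1/(0!*1!*1!*1!*0!*3!) = 1/6
  k=1: −1/(1!*0!*0!*0!*1!*4!) = -1/24
Σ = 1/8  ⇒  CG² = 576/35*1/8² = 9/35
CG = +√(9/35) = +0.507093

+0.507093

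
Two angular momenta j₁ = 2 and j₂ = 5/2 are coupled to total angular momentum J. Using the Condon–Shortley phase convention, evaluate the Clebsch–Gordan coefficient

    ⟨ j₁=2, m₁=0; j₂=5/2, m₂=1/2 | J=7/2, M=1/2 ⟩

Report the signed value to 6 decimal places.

-0.195180  (= −√(4/105))

triangle: 1!·3!·4!/9! = 144/362880
(j±m)!: 2!·2!·3!·2!·4!·3! = 6912
prefactor² = (2J+1)·Δ·N² = 768/35
  k=0: +1/(0!·1!·2!·3!·1!·1!) = 1/12
  k=1: −1/(1!·0!·1!·2!·2!·2!) = -1/8
Σ = -1/24  ⇒  CG² = 768/35·(-1/24)² = 4/105
CG = −√(4/105) = -0.195180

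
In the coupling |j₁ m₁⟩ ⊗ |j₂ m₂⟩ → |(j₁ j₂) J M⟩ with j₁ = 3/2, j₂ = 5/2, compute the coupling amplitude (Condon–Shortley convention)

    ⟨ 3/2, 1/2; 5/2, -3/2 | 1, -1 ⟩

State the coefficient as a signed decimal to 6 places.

-0.547723  (= −√(3/10))

√[3·3!0!2!/6! · 2!1!1!4!0!2!] = √(24/5)
  +(−1)^1/∏(1,2,0,0,0,2)! = -1/4  (running -1/4)
⟨..|..⟩ = √(24/5)·(-1/4) = -0.547723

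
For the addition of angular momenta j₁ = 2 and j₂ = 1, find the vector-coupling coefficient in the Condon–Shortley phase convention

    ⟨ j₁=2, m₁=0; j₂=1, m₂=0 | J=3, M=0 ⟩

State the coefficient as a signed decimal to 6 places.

+0.774597

triangle: 0!×4!×2!/7! = 48/5040
(j±m)!: 2!×2!×1!×1!×3!×3! = 144
prefactor² = (2J+1)×Δ×N² = 48/5
  k=0: +1/(0!×0!×2!×1!×2!×1!) = 1/4
Σ = 1/4  ⇒  CG² = 48/5×1/4² = 3/5
CG = +√(3/5) = +0.774597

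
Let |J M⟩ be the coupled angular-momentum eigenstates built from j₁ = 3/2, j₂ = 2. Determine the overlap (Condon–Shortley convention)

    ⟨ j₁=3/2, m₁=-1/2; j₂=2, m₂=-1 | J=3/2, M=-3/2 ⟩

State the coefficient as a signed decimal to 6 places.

√[4·2!1!2!/6! · 1!2!1!3!0!3!] = √(8/5)
  +(−1)^1/∏(1,1,1,0,0,2)! = -1/2  (running -1/2)
⟨..|..⟩ = √(8/5)·(-1/2) = -0.632456

-0.632456  (= −√(2/5))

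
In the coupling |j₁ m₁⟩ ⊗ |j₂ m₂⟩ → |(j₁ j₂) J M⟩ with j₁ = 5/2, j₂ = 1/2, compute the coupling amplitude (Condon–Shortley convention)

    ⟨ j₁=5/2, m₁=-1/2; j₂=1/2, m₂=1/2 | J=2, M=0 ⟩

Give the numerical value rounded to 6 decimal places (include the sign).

−√(1/2) ≈ -0.707107

triangle: 1!×4!×0!/6! = 24/720
(j±m)!: 2!×3!×1!×0!×2!×2! = 48
prefactor² = (2J+1)×Δ×N² = 8
  k=1: −1/(1!×0!×2!×0!×2!×0!) = -1/4
Σ = -1/4  ⇒  CG² = 8×(-1/4)² = 1/2
CG = −√(1/2) = -0.707107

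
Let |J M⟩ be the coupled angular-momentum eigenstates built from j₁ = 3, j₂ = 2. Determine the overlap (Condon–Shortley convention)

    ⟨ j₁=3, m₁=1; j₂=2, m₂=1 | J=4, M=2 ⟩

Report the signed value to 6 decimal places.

√[9·1!5!3!/10! · 4!2!3!1!6!2!] = √(5184/7)
  +(−1)^0/∏(0,1,2,3,3,0)! = 1/72  (running 1/72)
  +(−1)^1/∏(1,0,1,2,4,1)! = -1/48  (running -1/144)
⟨..|..⟩ = √(5184/7)·(-1/144) = -0.188982

−√(1/28) ≈ -0.188982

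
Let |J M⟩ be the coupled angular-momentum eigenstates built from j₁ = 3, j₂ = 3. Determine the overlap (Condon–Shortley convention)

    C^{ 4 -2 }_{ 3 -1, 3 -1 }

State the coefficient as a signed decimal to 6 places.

√[9·2!4!4!/11! · 2!4!2!4!2!6!] = √(331776/385)
  +(−1)^0/∏(0,2,4,2,0,2)! = 1/192  (running 1/192)
  +(−1)^1/∏(1,1,3,1,1,3)! = -1/36  (running -13/576)
  +(−1)^2/∏(2,0,2,0,2,4)! = 1/192  (running -5/288)
⟨..|..⟩ = √(331776/385)·(-5/288) = -0.509647

−√(20/77) ≈ -0.509647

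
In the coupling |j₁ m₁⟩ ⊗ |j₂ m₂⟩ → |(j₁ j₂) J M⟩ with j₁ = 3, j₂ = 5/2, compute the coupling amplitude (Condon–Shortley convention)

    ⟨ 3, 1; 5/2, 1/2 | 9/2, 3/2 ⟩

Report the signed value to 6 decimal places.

+0.147122

√[10·1!5!4!/11! · 4!2!3!2!6!3!] = √(138240/77)
  +(−1)^0/∏(0,1,2,3,3,1)! = 1/72  (running 1/72)
  +(−1)^1/∏(1,0,1,2,4,2)! = -1/96  (running 1/288)
⟨..|..⟩ = √(138240/77)·(1/288) = +0.147122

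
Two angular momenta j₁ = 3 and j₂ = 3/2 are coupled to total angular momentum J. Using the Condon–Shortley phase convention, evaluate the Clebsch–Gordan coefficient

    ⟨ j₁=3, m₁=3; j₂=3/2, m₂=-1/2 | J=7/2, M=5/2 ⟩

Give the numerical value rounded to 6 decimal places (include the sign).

√[8·1!5!2!/9! · 6!0!1!2!6!1!] = √(38400/7)
  +(−1)^0/∏(0,1,0,1,5,1)! = 1/120  (running 1/120)
⟨..|..⟩ = √(38400/7)·(1/120) = +0.617213

+√(8/21) ≈ +0.617213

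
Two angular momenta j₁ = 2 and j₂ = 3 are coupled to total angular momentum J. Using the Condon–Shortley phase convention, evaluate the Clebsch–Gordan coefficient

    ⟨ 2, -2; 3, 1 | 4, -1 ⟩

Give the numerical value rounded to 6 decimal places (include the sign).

j₁+j₂−J=1  J+j₁−j₂=3  J−j₁+j₂=5  j₁+j₂+J+1=10
(j₁±m₁, j₂±m₂, J±M) = (0,4,4,2,3,5)
P² = 10368/7
sum k=1..1:
  [1] −1/72 = -1/72
S = -1/72
C² = P²·S² = 2/7 ; C = -0.534522

-0.534522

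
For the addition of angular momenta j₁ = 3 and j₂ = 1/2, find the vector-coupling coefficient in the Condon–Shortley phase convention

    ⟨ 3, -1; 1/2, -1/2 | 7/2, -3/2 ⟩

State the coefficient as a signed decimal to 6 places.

+√(5/7) ≈ +0.845154

triangle: 0!×6!×1!/8! = 720/40320
(j±m)!: 2!×4!×0!×1!×2!×5! = 11520
prefactor² = (2J+1)×Δ×N² = 11520/7
  k=0: +1/(0!×0!×4!×0!×2!×1!) = 1/48
Σ = 1/48  ⇒  CG² = 11520/7×1/48² = 5/7
CG = +√(5/7) = +0.845154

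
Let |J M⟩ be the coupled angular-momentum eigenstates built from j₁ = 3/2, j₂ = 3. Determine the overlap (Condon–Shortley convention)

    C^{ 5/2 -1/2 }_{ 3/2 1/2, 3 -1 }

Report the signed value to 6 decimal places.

triangle: 2!*1!*4!/8! = 48/40320
(j±m)!: 2!*1!*2!*4!*2!*3! = 1152
prefactor² = (2J+1)*Δ*N² = 288/35
  k=0: +1/(0!*2!*1!*2!*0!*2!) = 1/8
  k=1: −1/(1!*1!*0!*1!*1!*3!) = -1/6
Σ = -1/24  ⇒  CG² = 288/35*(-1/24)² = 1/70
CG = −√(1/70) = -0.119523

−√(1/70) ≈ -0.119523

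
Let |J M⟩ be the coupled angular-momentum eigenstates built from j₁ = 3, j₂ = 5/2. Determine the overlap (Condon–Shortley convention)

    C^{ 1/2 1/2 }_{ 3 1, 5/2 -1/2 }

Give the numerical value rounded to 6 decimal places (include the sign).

√[2·5!1!0!/7! · 4!2!2!3!1!0!] = √(192/7)
  +(−1)^2/∏(2,3,0,0,1,0)! = 1/12  (running 1/12)
⟨..|..⟩ = √(192/7)·(1/12) = +0.436436

+0.436436  (= +√(4/21))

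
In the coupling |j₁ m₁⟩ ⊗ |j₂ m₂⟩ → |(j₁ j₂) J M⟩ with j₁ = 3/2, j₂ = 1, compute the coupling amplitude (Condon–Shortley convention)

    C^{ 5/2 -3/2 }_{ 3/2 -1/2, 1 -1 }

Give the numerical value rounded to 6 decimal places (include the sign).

+0.774597

√[6·0!3!2!/6! · 1!2!0!2!1!4!] = √(48/5)
  +(−1)^0/∏(0,0,2,0,1,2)! = 1/4  (running 1/4)
⟨..|..⟩ = √(48/5)·(1/4) = +0.774597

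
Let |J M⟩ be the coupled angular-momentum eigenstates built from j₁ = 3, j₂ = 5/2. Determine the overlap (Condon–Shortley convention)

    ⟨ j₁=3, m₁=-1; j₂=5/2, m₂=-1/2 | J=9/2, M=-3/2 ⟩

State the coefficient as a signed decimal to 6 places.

j₁+j₂−J=1  J+j₁−j₂=5  J−j₁+j₂=4  j₁+j₂+J+1=11
(j₁±m₁, j₂±m₂, J±M) = (2,4,2,3,3,6)
P² = 138240/77
sum k=0..1:
  [0] +1/96 = 1/96
  [1] −1/72 = -1/72
S = -1/288
C² = P²·S² = 5/231 ; C = -0.147122

-0.147122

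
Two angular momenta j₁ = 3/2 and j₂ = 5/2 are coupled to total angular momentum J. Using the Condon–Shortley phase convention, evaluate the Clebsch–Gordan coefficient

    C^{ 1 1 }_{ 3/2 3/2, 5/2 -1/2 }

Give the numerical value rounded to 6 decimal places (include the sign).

+√(1/20) ≈ +0.223607

√[3·3!0!2!/6! · 3!0!2!3!2!0!] = √(36/5)
  +(−1)^0/∏(0,3,0,2,0,0)! = 1/12  (running 1/12)
⟨..|..⟩ = √(36/5)·(1/12) = +0.223607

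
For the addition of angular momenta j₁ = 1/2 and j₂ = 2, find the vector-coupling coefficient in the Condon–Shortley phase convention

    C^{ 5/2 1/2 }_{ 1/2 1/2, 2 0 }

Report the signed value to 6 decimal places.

j₁+j₂−J=0  J+j₁−j₂=1  J−j₁+j₂=4  j₁+j₂+J+1=6
(j₁±m₁, j₂±m₂, J±M) = (1,0,2,2,3,2)
P² = 48/5
sum k=0..0:
  [0] +1/4 = 1/4
S = 1/4
C² = P²·S² = 3/5 ; C = +0.774597

+0.774597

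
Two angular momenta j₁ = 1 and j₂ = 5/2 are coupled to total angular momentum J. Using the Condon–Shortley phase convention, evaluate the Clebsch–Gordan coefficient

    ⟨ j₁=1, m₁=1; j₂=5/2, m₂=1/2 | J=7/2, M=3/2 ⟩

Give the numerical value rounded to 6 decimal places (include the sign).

+0.690066  (= +√(10/21))

triangle: 0!×2!×5!/8! = 240/40320
(j±m)!: 2!×0!×3!×2!×5!×2! = 5760
prefactor² = (2J+1)×Δ×N² = 1920/7
  k=0: +1/(0!×0!×0!×3!×2!×2!) = 1/24
Σ = 1/24  ⇒  CG² = 1920/7×1/24² = 10/21
CG = +√(10/21) = +0.690066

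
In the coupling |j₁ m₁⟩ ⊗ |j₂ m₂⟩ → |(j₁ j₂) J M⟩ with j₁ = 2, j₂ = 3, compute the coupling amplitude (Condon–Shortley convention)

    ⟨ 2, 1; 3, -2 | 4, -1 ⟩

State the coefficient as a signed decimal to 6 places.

√[9·1!3!5!/10! · 3!1!1!5!3!5!] = √(6480/7)
  +(−1)^0/∏(0,1,1,1,2,4)! = 1/48  (running 1/48)
  +(−1)^1/∏(1,0,0,0,3,5)! = -1/720  (running 7/360)
⟨..|..⟩ = √(6480/7)·(7/360) = +0.591608

+√(7/20) ≈ +0.591608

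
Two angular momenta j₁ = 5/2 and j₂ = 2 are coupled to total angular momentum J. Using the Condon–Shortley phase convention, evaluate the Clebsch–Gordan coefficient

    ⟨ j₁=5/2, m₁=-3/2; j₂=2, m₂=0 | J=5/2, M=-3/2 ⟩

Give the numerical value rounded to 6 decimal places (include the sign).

√[6·2!3!2!/8! · 1!4!2!2!1!4!] = √(288/35)
  +(−1)^1/∏(1,1,3,1,0,1)! = -1/6  (running -1/6)
  +(−1)^2/∏(2,0,2,0,1,2)! = 1/8  (running -1/24)
⟨..|..⟩ = √(288/35)·(-1/24) = -0.119523

-0.119523  (= −√(1/70))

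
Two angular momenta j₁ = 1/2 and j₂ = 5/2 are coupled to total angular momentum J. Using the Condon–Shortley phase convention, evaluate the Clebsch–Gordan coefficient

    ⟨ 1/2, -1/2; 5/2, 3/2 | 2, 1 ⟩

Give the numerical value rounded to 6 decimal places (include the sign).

-0.816497

j₁+j₂−J=1  J+j₁−j₂=0  J−j₁+j₂=4  j₁+j₂+J+1=6
(j₁±m₁, j₂±m₂, J±M) = (0,1,4,1,3,1)
P² = 24
sum k=1..1:
  [1] −1/6 = -1/6
S = -1/6
C² = P²·S² = 2/3 ; C = -0.816497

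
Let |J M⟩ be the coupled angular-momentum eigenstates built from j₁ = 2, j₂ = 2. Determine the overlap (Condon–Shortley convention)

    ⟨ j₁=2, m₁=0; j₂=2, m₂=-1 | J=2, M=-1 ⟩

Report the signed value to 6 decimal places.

triangle: 2!·2!·2!/7! = 8/5040
(j±m)!: 2!·2!·1!·3!·1!·3! = 144
prefactor² = (2J+1)·Δ·N² = 8/7
  k=0: +1/(0!·2!·2!·1!·0!·1!) = 1/4
  k=1: −1/(1!·1!·1!·0!·1!·2!) = -1/2
Σ = -1/4  ⇒  CG² = 8/7·(-1/4)² = 1/14
CG = −√(1/14) = -0.267261

-0.267261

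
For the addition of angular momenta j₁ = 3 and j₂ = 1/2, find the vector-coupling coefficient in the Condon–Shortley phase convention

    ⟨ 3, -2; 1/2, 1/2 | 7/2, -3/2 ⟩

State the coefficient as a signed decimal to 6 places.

+√(2/7) ≈ +0.534522

j₁+j₂−J=0  J+j₁−j₂=6  J−j₁+j₂=1  j₁+j₂+J+1=8
(j₁±m₁, j₂±m₂, J±M) = (1,5,1,0,2,5)
P² = 28800/7
sum k=0..0:
  [0] +1/120 = 1/120
S = 1/120
C² = P²·S² = 2/7 ; C = +0.534522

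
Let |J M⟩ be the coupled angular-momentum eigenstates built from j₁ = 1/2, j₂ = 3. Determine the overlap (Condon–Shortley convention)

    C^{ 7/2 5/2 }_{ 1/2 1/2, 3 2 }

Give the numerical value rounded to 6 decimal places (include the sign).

triangle: 0!×1!×6!/8! = 720/40320
(j±m)!: 1!×0!×5!×1!×6!×1! = 86400
prefactor² = (2J+1)×Δ×N² = 86400/7
  k=0: +1/(0!×0!×0!×5!×1!×1!) = 1/120
Σ = 1/120  ⇒  CG² = 86400/7×1/120² = 6/7
CG = +√(6/7) = +0.925820

+√(6/7) = +0.925820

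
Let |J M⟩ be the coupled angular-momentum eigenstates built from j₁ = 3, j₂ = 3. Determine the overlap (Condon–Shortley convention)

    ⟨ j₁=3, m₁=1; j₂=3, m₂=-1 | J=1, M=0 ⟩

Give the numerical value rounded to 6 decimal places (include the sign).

j₁+j₂−J=5  J+j₁−j₂=1  J−j₁+j₂=1  j₁+j₂+J+1=8
(j₁±m₁, j₂±m₂, J±M) = (4,2,2,4,1,1)
P² = 144/7
sum k=1..2:
  [1] −1/24 = -1/24
  [2] +1/12 = 1/12
S = 1/24
C² = P²·S² = 1/28 ; C = +0.188982

+√(1/28) = +0.188982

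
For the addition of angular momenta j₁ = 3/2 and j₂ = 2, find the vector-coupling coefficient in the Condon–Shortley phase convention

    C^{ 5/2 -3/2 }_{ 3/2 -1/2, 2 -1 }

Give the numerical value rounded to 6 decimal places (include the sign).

+√(1/35) = +0.169031

triangle: 1!*2!*3!/7! = 12/5040
(j±m)!: 1!*2!*1!*3!*1!*4! = 288
prefactor² = (2J+1)*Δ*N² = 144/35
  k=0: +1/(0!*1!*2!*1!*0!*2!) = 1/4
  k=1: −1/(1!*0!*1!*0!*1!*3!) = -1/6
Σ = 1/12  ⇒  CG² = 144/35*1/12² = 1/35
CG = +√(1/35) = +0.169031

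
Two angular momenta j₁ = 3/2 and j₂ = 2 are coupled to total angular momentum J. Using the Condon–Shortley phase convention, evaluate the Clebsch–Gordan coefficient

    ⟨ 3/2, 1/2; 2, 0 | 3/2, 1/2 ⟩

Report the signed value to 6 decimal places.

−√(1/5) ≈ -0.447214

√[4·2!1!2!/6! · 2!1!2!2!2!1!] = √(16/45)
  +(−1)^0/∏(0,2,1,2,0,0)! = 1/4  (running 1/4)
  +(−1)^1/∏(1,1,0,1,1,1)! = -1  (running -3/4)
⟨..|..⟩ = √(16/45)·(-3/4) = -0.447214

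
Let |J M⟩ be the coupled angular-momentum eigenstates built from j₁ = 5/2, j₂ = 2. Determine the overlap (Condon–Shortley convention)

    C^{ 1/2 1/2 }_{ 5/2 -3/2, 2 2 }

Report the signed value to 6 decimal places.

triangle: 4!*1!*0!/6! = 24/720
(j±m)!: 1!*4!*4!*0!*1!*0! = 576
prefactor² = (2J+1)*Δ*N² = 192/5
  k=4: +1/(4!*0!*0!*0!*1!*0!) = 1/24
Σ = 1/24  ⇒  CG² = 192/5*1/24² = 1/15
CG = +√(1/15) = +0.258199

+√(1/15) = +0.258199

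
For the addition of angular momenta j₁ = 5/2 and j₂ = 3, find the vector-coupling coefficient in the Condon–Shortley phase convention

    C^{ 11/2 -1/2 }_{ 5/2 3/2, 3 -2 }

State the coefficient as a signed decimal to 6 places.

j₁+j₂−J=0  J+j₁−j₂=5  J−j₁+j₂=6  j₁+j₂+J+1=12
(j₁±m₁, j₂±m₂, J±M) = (4,1,1,5,5,6)
P² = 41472000/77
sum k=0..0:
  [0] +1/2880 = 1/2880
S = 1/2880
C² = P²·S² = 5/77 ; C = +0.254824

+0.254824  (= +√(5/77))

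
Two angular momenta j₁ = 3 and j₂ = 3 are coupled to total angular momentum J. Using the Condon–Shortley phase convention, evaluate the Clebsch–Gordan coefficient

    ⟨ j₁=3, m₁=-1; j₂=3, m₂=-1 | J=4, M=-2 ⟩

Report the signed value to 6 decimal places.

-0.509647

√[9·2!4!4!/11! · 2!4!2!4!2!6!] = √(331776/385)
  +(−1)^0/∏(0,2,4,2,0,2)! = 1/192  (running 1/192)
  +(−1)^1/∏(1,1,3,1,1,3)! = -1/36  (running -13/576)
  +(−1)^2/∏(2,0,2,0,2,4)! = 1/192  (running -5/288)
⟨..|..⟩ = √(331776/385)·(-5/288) = -0.509647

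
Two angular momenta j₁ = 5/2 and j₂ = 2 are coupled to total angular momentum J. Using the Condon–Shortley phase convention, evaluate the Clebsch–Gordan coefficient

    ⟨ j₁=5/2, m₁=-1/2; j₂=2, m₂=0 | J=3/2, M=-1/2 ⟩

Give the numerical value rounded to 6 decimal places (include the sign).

+0.239046  (= +√(2/35))

√[4·3!2!1!/7! · 2!3!2!2!1!2!] = √(32/35)
  +(−1)^1/∏(1,2,2,1,0,0)! = -1/4  (running -1/4)
  +(−1)^2/∏(2,1,1,0,1,1)! = 1/2  (running 1/4)
⟨..|..⟩ = √(32/35)·(1/4) = +0.239046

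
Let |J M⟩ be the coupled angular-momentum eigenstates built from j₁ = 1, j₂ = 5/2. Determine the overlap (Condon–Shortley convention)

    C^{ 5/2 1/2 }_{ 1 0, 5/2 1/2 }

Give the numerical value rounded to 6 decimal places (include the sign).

√[6·1!1!4!/7! · 1!1!3!2!3!2!] = √(144/35)
  +(−1)^0/∏(0,1,1,3,0,1)! = 1/6  (running 1/6)
  +(−1)^1/∏(1,0,0,2,1,2)! = -1/4  (running -1/12)
⟨..|..⟩ = √(144/35)·(-1/12) = -0.169031

−√(1/35) ≈ -0.169031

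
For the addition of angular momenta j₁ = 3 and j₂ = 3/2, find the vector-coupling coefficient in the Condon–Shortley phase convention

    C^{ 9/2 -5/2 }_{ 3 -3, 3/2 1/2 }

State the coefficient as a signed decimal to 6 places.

j₁+j₂−J=0  J+j₁−j₂=6  J−j₁+j₂=3  j₁+j₂+J+1=10
(j₁±m₁, j₂±m₂, J±M) = (0,6,2,1,2,7)
P² = 172800
sum k=0..0:
  [0] +1/1440 = 1/1440
S = 1/1440
C² = P²·S² = 1/12 ; C = +0.288675

+√(1/12) ≈ +0.288675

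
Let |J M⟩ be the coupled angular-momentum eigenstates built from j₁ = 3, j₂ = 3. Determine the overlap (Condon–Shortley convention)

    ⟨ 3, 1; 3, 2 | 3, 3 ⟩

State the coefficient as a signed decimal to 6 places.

+√(1/3) ≈ +0.577350

√[7·3!3!3!/10! · 4!2!5!1!6!0!] = √(1728)
  +(−1)^2/∏(2,1,0,3,3,0)! = 1/72  (running 1/72)
⟨..|..⟩ = √(1728)·(1/72) = +0.577350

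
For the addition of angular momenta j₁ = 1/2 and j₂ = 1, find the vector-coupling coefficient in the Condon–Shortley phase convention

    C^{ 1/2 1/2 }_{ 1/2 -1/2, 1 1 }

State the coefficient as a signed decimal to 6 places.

−√(2/3) = -0.816497

triangle: 1!*0!*1!/3! = 1/6
(j±m)!: 0!*1!*2!*0!*1!*0! = 2
prefactor² = (2J+1)*Δ*N² = 2/3
  k=1: −1/(1!*0!*0!*1!*0!*0!) = -1
Σ = -1  ⇒  CG² = 2/3*(-1)² = 2/3
CG = −√(2/3) = -0.816497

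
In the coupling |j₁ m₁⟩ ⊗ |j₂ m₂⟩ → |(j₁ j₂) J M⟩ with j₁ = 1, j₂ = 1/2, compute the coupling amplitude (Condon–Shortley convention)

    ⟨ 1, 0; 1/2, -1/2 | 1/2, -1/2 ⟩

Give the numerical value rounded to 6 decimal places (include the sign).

√[2·1!1!0!/3! · 1!1!0!1!0!1!] = √(1/3)
  +(−1)^0/∏(0,1,1,0,0,0)! = 1  (running 1)
⟨..|..⟩ = √(1/3)·(1) = +0.577350

+0.577350  (= +√(1/3))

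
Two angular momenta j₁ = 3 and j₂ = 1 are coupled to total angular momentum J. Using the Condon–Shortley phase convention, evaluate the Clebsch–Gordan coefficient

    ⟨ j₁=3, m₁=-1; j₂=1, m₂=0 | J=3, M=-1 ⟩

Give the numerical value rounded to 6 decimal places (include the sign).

-0.288675  (= −√(1/12))

j₁+j₂−J=1  J+j₁−j₂=5  J−j₁+j₂=1  j₁+j₂+J+1=8
(j₁±m₁, j₂±m₂, J±M) = (2,4,1,1,2,4)
P² = 48
sum k=0..1:
  [0] +1/24 = 1/24
  [1] −1/12 = -1/12
S = -1/24
C² = P²·S² = 1/12 ; C = -0.288675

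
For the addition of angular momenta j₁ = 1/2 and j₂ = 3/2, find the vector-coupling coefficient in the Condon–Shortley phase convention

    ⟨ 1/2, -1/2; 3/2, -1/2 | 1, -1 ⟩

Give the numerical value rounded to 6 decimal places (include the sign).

-0.500000  (= −√(1/4))

√[3·1!0!2!/4! · 0!1!1!2!0!2!] = √(1)
  +(−1)^1/∏(1,0,0,0,0,2)! = -1/2  (running -1/2)
⟨..|..⟩ = √(1)·(-1/2) = -0.500000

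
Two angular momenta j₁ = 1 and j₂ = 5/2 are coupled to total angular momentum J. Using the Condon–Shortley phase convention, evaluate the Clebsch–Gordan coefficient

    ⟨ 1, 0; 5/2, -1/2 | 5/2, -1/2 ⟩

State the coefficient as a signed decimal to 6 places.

+√(1/35) ≈ +0.169031

j₁+j₂−J=1  J+j₁−j₂=1  J−j₁+j₂=4  j₁+j₂+J+1=7
(j₁±m₁, j₂±m₂, J±M) = (1,1,2,3,2,3)
P² = 144/35
sum k=0..1:
  [0] +1/4 = 1/4
  [1] −1/6 = -1/6
S = 1/12
C² = P²·S² = 1/35 ; C = +0.169031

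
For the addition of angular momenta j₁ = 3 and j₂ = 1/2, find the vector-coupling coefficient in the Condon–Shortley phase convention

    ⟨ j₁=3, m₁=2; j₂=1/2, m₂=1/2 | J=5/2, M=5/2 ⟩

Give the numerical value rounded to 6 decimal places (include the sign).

−√(1/7) ≈ -0.377964

triangle: 1!·5!·0!/7! = 120/5040
(j±m)!: 5!·1!·1!·0!·5!·0! = 14400
prefactor² = (2J+1)·Δ·N² = 14400/7
  k=1: −1/(1!·0!·0!·0!·5!·0!) = -1/120
Σ = -1/120  ⇒  CG² = 14400/7·(-1/120)² = 1/7
CG = −√(1/7) = -0.377964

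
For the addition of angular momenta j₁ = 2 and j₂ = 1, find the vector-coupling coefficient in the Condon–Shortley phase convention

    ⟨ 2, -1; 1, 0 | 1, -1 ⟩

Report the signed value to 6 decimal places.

−√(3/10) ≈ -0.547723

√[3·2!2!0!/5! · 1!3!1!1!0!2!] = √(6/5)
  +(−1)^1/∏(1,1,2,0,0,0)! = -1/2  (running -1/2)
⟨..|..⟩ = √(6/5)·(-1/2) = -0.547723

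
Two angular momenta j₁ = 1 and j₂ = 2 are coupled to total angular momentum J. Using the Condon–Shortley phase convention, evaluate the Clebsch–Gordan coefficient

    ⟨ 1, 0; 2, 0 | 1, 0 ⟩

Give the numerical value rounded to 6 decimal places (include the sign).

√[3·2!0!2!/5! · 1!1!2!2!1!1!] = √(2/5)
  +(−1)^1/∏(1,1,0,1,0,1)! = -1  (running -1)
⟨..|..⟩ = √(2/5)·(-1) = -0.632456

−√(2/5) ≈ -0.632456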